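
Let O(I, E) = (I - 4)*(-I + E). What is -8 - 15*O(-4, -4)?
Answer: -8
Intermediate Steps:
O(I, E) = (-4 + I)*(E - I)
-8 - 15*O(-4, -4) = -8 - 15*(-1*(-4)**2 - 4*(-4) + 4*(-4) - 4*(-4)) = -8 - 15*(-1*16 + 16 - 16 + 16) = -8 - 15*(-16 + 16 - 16 + 16) = -8 - 15*0 = -8 + 0 = -8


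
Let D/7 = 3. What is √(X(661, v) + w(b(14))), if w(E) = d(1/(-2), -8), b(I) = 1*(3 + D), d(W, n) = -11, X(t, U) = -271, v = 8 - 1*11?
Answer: I*√282 ≈ 16.793*I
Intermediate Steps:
v = -3 (v = 8 - 11 = -3)
D = 21 (D = 7*3 = 21)
b(I) = 24 (b(I) = 1*(3 + 21) = 1*24 = 24)
w(E) = -11
√(X(661, v) + w(b(14))) = √(-271 - 11) = √(-282) = I*√282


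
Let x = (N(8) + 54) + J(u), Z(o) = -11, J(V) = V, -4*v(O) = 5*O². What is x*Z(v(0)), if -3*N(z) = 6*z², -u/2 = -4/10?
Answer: 4026/5 ≈ 805.20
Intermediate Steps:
u = ⅘ (u = -(-8)/10 = -2*(-⅖) = ⅘ ≈ 0.80000)
v(O) = -5*O²/4
N(z) = -2*z²
x = -366/5 (x = (-2*8² + 54) + ⅘ = (-2*64 + 54) + ⅘ = (-128 + 54) + ⅘ = -74 + ⅘ = -366/5 ≈ -73.200)
x*Z(v(0)) = -366/5*(-11) = 4026/5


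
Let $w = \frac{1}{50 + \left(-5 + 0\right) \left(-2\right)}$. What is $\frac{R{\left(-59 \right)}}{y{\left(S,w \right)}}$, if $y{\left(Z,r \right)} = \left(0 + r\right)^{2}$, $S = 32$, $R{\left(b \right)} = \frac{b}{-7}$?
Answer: $\frac{212400}{7} \approx 30343.0$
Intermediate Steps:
$R{\left(b \right)} = - \frac{b}{7}$ ($R{\left(b \right)} = b \left(- \frac{1}{7}\right) = - \frac{b}{7}$)
$w = \frac{1}{60}$ ($w = \frac{1}{50 - -10} = \frac{1}{50 + 10} = \frac{1}{60} \approx 0.016667$)
$y{\left(Z,r \right)} = r^{2}$
$\frac{R{\left(-59 \right)}}{y{\left(S,w \right)}} = \frac{\left(- \frac{1}{7}\right) \left(-59\right)}{\left(\frac{1}{60}\right)^{2}} = \frac{59 \frac{1}{\frac{1}{3600}}}{7} = \frac{59}{7} \cdot 3600 = \frac{212400}{7}$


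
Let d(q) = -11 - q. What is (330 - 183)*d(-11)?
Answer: 0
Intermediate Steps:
(330 - 183)*d(-11) = (330 - 183)*(-11 - 1*(-11)) = 147*(-11 + 11) = 147*0 = 0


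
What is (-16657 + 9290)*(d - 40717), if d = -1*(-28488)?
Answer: 90091043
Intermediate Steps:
d = 28488
(-16657 + 9290)*(d - 40717) = (-16657 + 9290)*(28488 - 40717) = -7367*(-12229) = 90091043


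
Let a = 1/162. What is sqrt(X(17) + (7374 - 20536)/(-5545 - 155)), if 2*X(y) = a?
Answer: sqrt(6761131)/1710 ≈ 1.5206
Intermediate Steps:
a = 1/162 ≈ 0.0061728
X(y) = 1/324 (X(y) = (1/2)*(1/162) = 1/324)
sqrt(X(17) + (7374 - 20536)/(-5545 - 155)) = sqrt(1/324 + (7374 - 20536)/(-5545 - 155)) = sqrt(1/324 - 13162/(-5700)) = sqrt(1/324 - 13162*(-1/5700)) = sqrt(1/324 + 6581/2850) = sqrt(355849/153900) = sqrt(6761131)/1710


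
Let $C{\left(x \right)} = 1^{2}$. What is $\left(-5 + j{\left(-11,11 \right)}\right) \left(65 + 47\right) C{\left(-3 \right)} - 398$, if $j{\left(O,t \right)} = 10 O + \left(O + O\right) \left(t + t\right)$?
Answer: $-67486$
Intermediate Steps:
$j{\left(O,t \right)} = 10 O + 4 O t$ ($j{\left(O,t \right)} = 10 O + 2 O 2 t = 10 O + 4 O t$)
$C{\left(x \right)} = 1$
$\left(-5 + j{\left(-11,11 \right)}\right) \left(65 + 47\right) C{\left(-3 \right)} - 398 = \left(-5 + 2 \left(-11\right) \left(5 + 2 \cdot 11\right)\right) \left(65 + 47\right) 1 - 398 = \left(-5 + 2 \left(-11\right) \left(5 + 22\right)\right) 112 \cdot 1 - 398 = \left(-5 + 2 \left(-11\right) 27\right) 112 \cdot 1 - 398 = \left(-5 - 594\right) 112 \cdot 1 - 398 = \left(-599\right) 112 \cdot 1 - 398 = \left(-67088\right) 1 - 398 = -67088 - 398 = -67486$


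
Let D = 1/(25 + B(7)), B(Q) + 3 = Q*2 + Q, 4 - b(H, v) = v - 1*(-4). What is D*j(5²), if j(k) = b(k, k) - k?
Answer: -50/43 ≈ -1.1628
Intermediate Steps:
b(H, v) = -v (b(H, v) = 4 - (v - 1*(-4)) = 4 - (v + 4) = 4 - (4 + v) = 4 + (-4 - v) = -v)
B(Q) = -3 + 3*Q (B(Q) = -3 + (Q*2 + Q) = -3 + (2*Q + Q) = -3 + 3*Q)
D = 1/43 (D = 1/(25 + (-3 + 3*7)) = 1/(25 + (-3 + 21)) = 1/(25 + 18) = 1/43 ≈ 0.023256)
j(k) = -2*k (j(k) = -k - k = -2*k)
D*j(5²) = (-2*5²)/43 = (-2*25)/43 = (1/43)*(-50) = -50/43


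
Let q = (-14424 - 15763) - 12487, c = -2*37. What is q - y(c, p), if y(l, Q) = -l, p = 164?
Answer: -42748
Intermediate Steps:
c = -74
q = -42674 (q = -30187 - 12487 = -42674)
q - y(c, p) = -42674 - (-1)*(-74) = -42674 - 1*74 = -42674 - 74 = -42748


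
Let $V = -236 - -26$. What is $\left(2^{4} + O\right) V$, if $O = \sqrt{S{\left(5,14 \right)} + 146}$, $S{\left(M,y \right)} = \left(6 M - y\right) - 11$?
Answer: $-3360 - 210 \sqrt{151} \approx -5940.5$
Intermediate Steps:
$V = -210$ ($V = -236 + 26 = -210$)
$S{\left(M,y \right)} = -11 - y + 6 M$ ($S{\left(M,y \right)} = \left(- y + 6 M\right) - 11 = -11 - y + 6 M$)
$O = \sqrt{151}$ ($O = \sqrt{\left(-11 - 14 + 6 \cdot 5\right) + 146} = \sqrt{\left(-11 - 14 + 30\right) + 146} = \sqrt{5 + 146} = \sqrt{151} \approx 12.288$)
$\left(2^{4} + O\right) V = \left(2^{4} + \sqrt{151}\right) \left(-210\right) = \left(16 + \sqrt{151}\right) \left(-210\right) = -3360 - 210 \sqrt{151}$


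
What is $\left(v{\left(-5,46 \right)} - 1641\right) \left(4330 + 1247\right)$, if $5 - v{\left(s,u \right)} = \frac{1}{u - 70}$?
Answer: $- \frac{72989917}{8} \approx -9.1237 \cdot 10^{6}$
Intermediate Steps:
$v{\left(s,u \right)} = 5 - \frac{1}{-70 + u}$ ($v{\left(s,u \right)} = 5 - \frac{1}{u - 70} = 5 - \frac{1}{-70 + u}$)
$\left(v{\left(-5,46 \right)} - 1641\right) \left(4330 + 1247\right) = \left(\frac{-351 + 5 \cdot 46}{-70 + 46} - 1641\right) \left(4330 + 1247\right) = \left(\frac{-351 + 230}{-24} - 1641\right) 5577 = \left(\left(- \frac{1}{24}\right) \left(-121\right) - 1641\right) 5577 = \left(\frac{121}{24} - 1641\right) 5577 = \left(- \frac{39263}{24}\right) 5577 = - \frac{72989917}{8}$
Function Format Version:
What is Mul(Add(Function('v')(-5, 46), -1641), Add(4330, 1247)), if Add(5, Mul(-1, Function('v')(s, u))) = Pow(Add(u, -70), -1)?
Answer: Rational(-72989917, 8) ≈ -9.1237e+6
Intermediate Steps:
Function('v')(s, u) = Add(5, Mul(-1, Pow(Add(-70, u), -1))) (Function('v')(s, u) = Add(5, Mul(-1, Pow(Add(u, -70), -1))) = Add(5, Mul(-1, Pow(Add(-70, u), -1))))
Mul(Add(Function('v')(-5, 46), -1641), Add(4330, 1247)) = Mul(Add(Mul(Pow(Add(-70, 46), -1), Add(-351, Mul(5, 46))), -1641), Add(4330, 1247)) = Mul(Add(Mul(Pow(-24, -1), Add(-351, 230)), -1641), 5577) = Mul(Add(Mul(Rational(-1, 24), -121), -1641), 5577) = Mul(Add(Rational(121, 24), -1641), 5577) = Mul(Rational(-39263, 24), 5577) = Rational(-72989917, 8)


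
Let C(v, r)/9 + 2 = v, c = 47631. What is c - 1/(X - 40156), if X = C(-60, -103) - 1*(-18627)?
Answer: 1052025898/22087 ≈ 47631.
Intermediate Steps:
C(v, r) = -18 + 9*v
X = 18069 (X = (-18 + 9*(-60)) - 1*(-18627) = (-18 - 540) + 18627 = -558 + 18627 = 18069)
c - 1/(X - 40156) = 47631 - 1/(18069 - 40156) = 47631 - 1/(-22087) = 47631 - 1*(-1/22087) = 47631 + 1/22087 = 1052025898/22087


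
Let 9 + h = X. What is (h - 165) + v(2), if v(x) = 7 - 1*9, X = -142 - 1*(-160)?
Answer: -158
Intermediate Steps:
X = 18 (X = -142 + 160 = 18)
h = 9 (h = -9 + 18 = 9)
v(x) = -2 (v(x) = 7 - 9 = -2)
(h - 165) + v(2) = (9 - 165) - 2 = -156 - 2 = -158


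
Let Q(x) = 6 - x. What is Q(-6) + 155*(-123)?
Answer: -19053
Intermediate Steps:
Q(-6) + 155*(-123) = (6 - 1*(-6)) + 155*(-123) = (6 + 6) - 19065 = 12 - 19065 = -19053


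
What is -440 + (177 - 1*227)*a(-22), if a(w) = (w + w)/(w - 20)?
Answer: -10340/21 ≈ -492.38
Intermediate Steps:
a(w) = 2*w/(-20 + w) (a(w) = (2*w)/(-20 + w) = 2*w/(-20 + w))
-440 + (177 - 1*227)*a(-22) = -440 + (177 - 1*227)*(2*(-22)/(-20 - 22)) = -440 + (177 - 227)*(2*(-22)/(-42)) = -440 - 100*(-22)*(-1)/42 = -440 - 50*22/21 = -440 - 1100/21 = -10340/21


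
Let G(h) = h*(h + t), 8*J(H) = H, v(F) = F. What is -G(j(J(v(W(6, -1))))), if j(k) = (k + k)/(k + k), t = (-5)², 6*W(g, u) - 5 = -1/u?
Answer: -26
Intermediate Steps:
W(g, u) = ⅚ - 1/(6*u) (W(g, u) = ⅚ + (-1/u)/6 = ⅚ - 1/(6*u))
t = 25
J(H) = H/8
j(k) = 1 (j(k) = (2*k)/((2*k)) = (2*k)*(1/(2*k)) = 1)
G(h) = h*(25 + h) (G(h) = h*(h + 25) = h*(25 + h))
-G(j(J(v(W(6, -1))))) = -(25 + 1) = -26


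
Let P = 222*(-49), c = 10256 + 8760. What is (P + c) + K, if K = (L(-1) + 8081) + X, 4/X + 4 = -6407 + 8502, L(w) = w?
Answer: 33911842/2091 ≈ 16218.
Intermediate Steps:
c = 19016
P = -10878
X = 4/2091 (X = 4/(-4 + (-6407 + 8502)) = 4/(-4 + 2095) = 4/2091 ≈ 0.0019130)
K = 16895284/2091 (K = (-1 + 8081) + 4/2091 = 8080 + 4/2091 = 16895284/2091 ≈ 8080.0)
(P + c) + K = (-10878 + 19016) + 16895284/2091 = 8138 + 16895284/2091 = 33911842/2091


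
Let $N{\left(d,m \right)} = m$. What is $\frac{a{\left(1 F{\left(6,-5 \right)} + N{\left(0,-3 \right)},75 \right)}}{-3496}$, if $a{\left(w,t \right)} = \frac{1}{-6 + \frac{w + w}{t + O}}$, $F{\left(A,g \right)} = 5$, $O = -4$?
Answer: $\frac{71}{1475312} \approx 4.8125 \cdot 10^{-5}$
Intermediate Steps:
$a{\left(w,t \right)} = \frac{1}{-6 + \frac{2 w}{-4 + t}}$ ($a{\left(w,t \right)} = \frac{1}{-6 + \frac{w + w}{t - 4}} = \frac{1}{-6 + \frac{2 w}{-4 + t}}$)
$\frac{a{\left(1 F{\left(6,-5 \right)} + N{\left(0,-3 \right)},75 \right)}}{-3496} = \frac{\frac{1}{2} \frac{1}{12 + \left(1 \cdot 5 - 3\right) - 225} \left(-4 + 75\right)}{-3496} = \frac{1}{2} \frac{1}{12 + \left(5 - 3\right) - 225} \cdot 71 \left(- \frac{1}{3496}\right) = \frac{1}{2} \frac{1}{12 + 2 - 225} \cdot 71 \left(- \frac{1}{3496}\right) = \frac{1}{2} \frac{1}{-211} \cdot 71 \left(- \frac{1}{3496}\right) = \frac{1}{2} \left(- \frac{1}{211}\right) 71 \left(- \frac{1}{3496}\right) = \left(- \frac{71}{422}\right) \left(- \frac{1}{3496}\right) = \frac{71}{1475312}$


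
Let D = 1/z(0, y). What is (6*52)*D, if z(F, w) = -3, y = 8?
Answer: -104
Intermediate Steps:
D = -1/3 (D = 1/(-3) = -1/3 ≈ -0.33333)
(6*52)*D = (6*52)*(-1/3) = 312*(-1/3) = -104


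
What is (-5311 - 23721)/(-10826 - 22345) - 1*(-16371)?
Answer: 543071473/33171 ≈ 16372.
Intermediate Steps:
(-5311 - 23721)/(-10826 - 22345) - 1*(-16371) = -29032/(-33171) + 16371 = -29032*(-1/33171) + 16371 = 29032/33171 + 16371 = 543071473/33171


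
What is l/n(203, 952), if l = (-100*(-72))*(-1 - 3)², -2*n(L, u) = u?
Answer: -28800/119 ≈ -242.02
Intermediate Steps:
n(L, u) = -u/2
l = 115200 (l = 7200*(-4)² = 7200*16 = 115200)
l/n(203, 952) = 115200/((-½*952)) = 115200/(-476) = 115200*(-1/476) = -28800/119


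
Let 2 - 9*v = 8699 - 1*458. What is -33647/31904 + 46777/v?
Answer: -13708578305/262857056 ≈ -52.152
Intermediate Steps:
v = -8239/9 (v = 2/9 - (8699 - 1*458)/9 = 2/9 - (8699 - 458)/9 = 2/9 - ⅑*8241 = 2/9 - 2747/3 = -8239/9 ≈ -915.44)
-33647/31904 + 46777/v = -33647/31904 + 46777/(-8239/9) = -33647*1/31904 + 46777*(-9/8239) = -33647/31904 - 420993/8239 = -13708578305/262857056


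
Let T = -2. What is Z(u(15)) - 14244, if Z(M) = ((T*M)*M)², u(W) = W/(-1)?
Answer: 188256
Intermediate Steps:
u(W) = -W (u(W) = W*(-1) = -W)
Z(M) = 4*M⁴ (Z(M) = ((-2*M)*M)² = (-2*M²)² = 4*M⁴)
Z(u(15)) - 14244 = 4*(-1*15)⁴ - 14244 = 4*(-15)⁴ - 14244 = 4*50625 - 14244 = 202500 - 14244 = 188256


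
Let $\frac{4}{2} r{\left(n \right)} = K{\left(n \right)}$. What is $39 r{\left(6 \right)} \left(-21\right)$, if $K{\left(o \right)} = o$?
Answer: $-2457$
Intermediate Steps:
$r{\left(n \right)} = \frac{n}{2}$
$39 r{\left(6 \right)} \left(-21\right) = 39 \cdot \frac{1}{2} \cdot 6 \left(-21\right) = 39 \cdot 3 \left(-21\right) = 117 \left(-21\right) = -2457$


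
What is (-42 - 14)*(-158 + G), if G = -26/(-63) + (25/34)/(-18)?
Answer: 150062/17 ≈ 8827.2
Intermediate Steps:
G = 177/476 (G = -26*(-1/63) + (25*(1/34))*(-1/18) = 26/63 + (25/34)*(-1/18) = 26/63 - 25/612 = 177/476 ≈ 0.37185)
(-42 - 14)*(-158 + G) = (-42 - 14)*(-158 + 177/476) = -56*(-75031/476) = 150062/17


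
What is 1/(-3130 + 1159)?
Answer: -1/1971 ≈ -0.00050736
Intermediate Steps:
1/(-3130 + 1159) = 1/(-1971) = -1/1971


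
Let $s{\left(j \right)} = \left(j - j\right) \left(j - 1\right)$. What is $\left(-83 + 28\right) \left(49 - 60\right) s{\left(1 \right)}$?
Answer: $0$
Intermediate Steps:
$s{\left(j \right)} = 0$ ($s{\left(j \right)} = 0 \left(-1 + j\right) = 0$)
$\left(-83 + 28\right) \left(49 - 60\right) s{\left(1 \right)} = \left(-83 + 28\right) \left(49 - 60\right) 0 = \left(-55\right) \left(-11\right) 0 = 605 \cdot 0 = 0$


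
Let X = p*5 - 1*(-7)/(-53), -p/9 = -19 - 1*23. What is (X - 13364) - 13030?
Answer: -1298719/53 ≈ -24504.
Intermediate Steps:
p = 378 (p = -9*(-19 - 1*23) = -9*(-19 - 23) = -9*(-42) = 378)
X = 100163/53 (X = 378*5 - 1*(-7)/(-53) = 1890 + 7*(-1/53) = 1890 - 7/53 = 100163/53 ≈ 1889.9)
(X - 13364) - 13030 = (100163/53 - 13364) - 13030 = -608129/53 - 13030 = -1298719/53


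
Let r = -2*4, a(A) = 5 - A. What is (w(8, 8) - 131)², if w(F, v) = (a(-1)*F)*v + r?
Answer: 60025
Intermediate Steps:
r = -8
w(F, v) = -8 + 6*F*v (w(F, v) = ((5 - 1*(-1))*F)*v - 8 = ((5 + 1)*F)*v - 8 = (6*F)*v - 8 = 6*F*v - 8 = -8 + 6*F*v)
(w(8, 8) - 131)² = ((-8 + 6*8*8) - 131)² = ((-8 + 384) - 131)² = (376 - 131)² = 245² = 60025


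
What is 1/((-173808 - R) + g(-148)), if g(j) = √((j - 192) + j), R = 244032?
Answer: -52230/21823783261 - I*√122/87295133044 ≈ -2.3933e-6 - 1.2653e-10*I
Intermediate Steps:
g(j) = √(-192 + 2*j) (g(j) = √((-192 + j) + j) = √(-192 + 2*j))
1/((-173808 - R) + g(-148)) = 1/((-173808 - 1*244032) + √(-192 + 2*(-148))) = 1/((-173808 - 244032) + √(-192 - 296)) = 1/(-417840 + √(-488)) = 1/(-417840 + 2*I*√122)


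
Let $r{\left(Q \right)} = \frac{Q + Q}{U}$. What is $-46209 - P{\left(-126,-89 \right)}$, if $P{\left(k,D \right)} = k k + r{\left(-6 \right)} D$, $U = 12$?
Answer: $-62174$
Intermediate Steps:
$r{\left(Q \right)} = \frac{Q}{6}$ ($r{\left(Q \right)} = \frac{Q + Q}{12} = 2 Q \frac{1}{12} = \frac{Q}{6}$)
$P{\left(k,D \right)} = k^{2} - D$ ($P{\left(k,D \right)} = k k + \frac{1}{6} \left(-6\right) D = k^{2} - D$)
$-46209 - P{\left(-126,-89 \right)} = -46209 - \left(\left(-126\right)^{2} - -89\right) = -46209 - \left(15876 + 89\right) = -46209 - 15965 = -62174$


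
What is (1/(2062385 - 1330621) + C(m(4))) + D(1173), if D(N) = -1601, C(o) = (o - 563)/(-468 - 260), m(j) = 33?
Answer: -26640737367/16647631 ≈ -1600.3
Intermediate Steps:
C(o) = 563/728 - o/728 (C(o) = (-563 + o)/(-728) = (-563 + o)*(-1/728) = 563/728 - o/728)
(1/(2062385 - 1330621) + C(m(4))) + D(1173) = (1/(2062385 - 1330621) + (563/728 - 1/728*33)) - 1601 = (1/731764 + (563/728 - 33/728)) - 1601 = (1/731764 + 265/364) - 1601 = 12119864/16647631 - 1601 = -26640737367/16647631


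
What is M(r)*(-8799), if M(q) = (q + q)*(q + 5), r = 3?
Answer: -422352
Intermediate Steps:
M(q) = 2*q*(5 + q) (M(q) = (2*q)*(5 + q) = 2*q*(5 + q))
M(r)*(-8799) = (2*3*(5 + 3))*(-8799) = (2*3*8)*(-8799) = 48*(-8799) = -422352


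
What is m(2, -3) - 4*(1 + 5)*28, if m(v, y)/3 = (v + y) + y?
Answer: -684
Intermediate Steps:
m(v, y) = 3*v + 6*y (m(v, y) = 3*((v + y) + y) = 3*(v + 2*y) = 3*v + 6*y)
m(2, -3) - 4*(1 + 5)*28 = (3*2 + 6*(-3)) - 4*(1 + 5)*28 = (6 - 18) - 4*6*28 = -12 - 24*28 = -12 - 672 = -684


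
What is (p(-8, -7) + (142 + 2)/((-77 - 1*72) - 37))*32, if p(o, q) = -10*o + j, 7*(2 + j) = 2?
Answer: 538240/217 ≈ 2480.4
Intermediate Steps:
j = -12/7 (j = -2 + (⅐)*2 = -2 + 2/7 = -12/7 ≈ -1.7143)
p(o, q) = -12/7 - 10*o (p(o, q) = -10*o - 12/7 = -12/7 - 10*o)
(p(-8, -7) + (142 + 2)/((-77 - 1*72) - 37))*32 = ((-12/7 - 10*(-8)) + (142 + 2)/((-77 - 1*72) - 37))*32 = ((-12/7 + 80) + 144/((-77 - 72) - 37))*32 = (548/7 + 144/(-149 - 37))*32 = (548/7 + 144/(-186))*32 = (548/7 + 144*(-1/186))*32 = (548/7 - 24/31)*32 = (16820/217)*32 = 538240/217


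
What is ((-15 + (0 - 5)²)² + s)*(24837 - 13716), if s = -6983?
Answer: -76545843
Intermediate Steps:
((-15 + (0 - 5)²)² + s)*(24837 - 13716) = ((-15 + (0 - 5)²)² - 6983)*(24837 - 13716) = ((-15 + (-5)²)² - 6983)*11121 = ((-15 + 25)² - 6983)*11121 = (10² - 6983)*11121 = (100 - 6983)*11121 = -6883*11121 = -76545843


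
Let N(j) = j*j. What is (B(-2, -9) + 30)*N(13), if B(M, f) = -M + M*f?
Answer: 8450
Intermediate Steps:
N(j) = j²
(B(-2, -9) + 30)*N(13) = (-2*(-1 - 9) + 30)*13² = (-2*(-10) + 30)*169 = (20 + 30)*169 = 50*169 = 8450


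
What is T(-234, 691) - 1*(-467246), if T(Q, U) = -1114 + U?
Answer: 466823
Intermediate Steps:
T(-234, 691) - 1*(-467246) = (-1114 + 691) - 1*(-467246) = -423 + 467246 = 466823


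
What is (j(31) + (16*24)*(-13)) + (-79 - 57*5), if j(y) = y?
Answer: -5325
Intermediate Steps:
(j(31) + (16*24)*(-13)) + (-79 - 57*5) = (31 + (16*24)*(-13)) + (-79 - 57*5) = (31 + 384*(-13)) + (-79 - 285) = (31 - 4992) - 364 = -4961 - 364 = -5325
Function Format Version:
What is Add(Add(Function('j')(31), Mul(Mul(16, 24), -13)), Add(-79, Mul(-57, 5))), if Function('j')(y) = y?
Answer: -5325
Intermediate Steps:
Add(Add(Function('j')(31), Mul(Mul(16, 24), -13)), Add(-79, Mul(-57, 5))) = Add(Add(31, Mul(Mul(16, 24), -13)), Add(-79, Mul(-57, 5))) = Add(Add(31, Mul(384, -13)), Add(-79, -285)) = Add(Add(31, -4992), -364) = Add(-4961, -364) = -5325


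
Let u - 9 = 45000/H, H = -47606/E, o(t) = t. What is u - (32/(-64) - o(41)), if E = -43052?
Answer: 1939744103/47606 ≈ 40746.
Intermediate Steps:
H = 23803/21526 (H = -47606/(-43052) = -47606*(-1/43052) = 23803/21526 ≈ 1.1058)
u = 968884227/23803 (u = 9 + 45000/(23803/21526) = 9 + 45000*(21526/23803) = 9 + 968670000/23803 = 968884227/23803 ≈ 40704.)
u - (32/(-64) - o(41)) = 968884227/23803 - (32/(-64) - 1*41) = 968884227/23803 - (32*(-1/64) - 41) = 968884227/23803 - (-½ - 41) = 968884227/23803 - 1*(-83/2) = 968884227/23803 + 83/2 = 1939744103/47606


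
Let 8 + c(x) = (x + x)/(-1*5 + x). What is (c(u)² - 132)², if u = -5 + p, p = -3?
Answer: 212110096/28561 ≈ 7426.6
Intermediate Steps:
u = -8 (u = -5 - 3 = -8)
c(x) = -8 + 2*x/(-5 + x) (c(x) = -8 + (x + x)/(-1*5 + x) = -8 + (2*x)/(-5 + x) = -8 + 2*x/(-5 + x))
(c(u)² - 132)² = ((2*(20 - 3*(-8))/(-5 - 8))² - 132)² = ((2*(20 + 24)/(-13))² - 132)² = ((2*(-1/13)*44)² - 132)² = ((-88/13)² - 132)² = (7744/169 - 132)² = (-14564/169)² = 212110096/28561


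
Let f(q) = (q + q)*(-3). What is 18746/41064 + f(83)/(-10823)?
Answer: 111668915/222217836 ≈ 0.50252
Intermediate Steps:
f(q) = -6*q (f(q) = (2*q)*(-3) = -6*q)
18746/41064 + f(83)/(-10823) = 18746/41064 - 6*83/(-10823) = 18746*(1/41064) - 498*(-1/10823) = 9373/20532 + 498/10823 = 111668915/222217836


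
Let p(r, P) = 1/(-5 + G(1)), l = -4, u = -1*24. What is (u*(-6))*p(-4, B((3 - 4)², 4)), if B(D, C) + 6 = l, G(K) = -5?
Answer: -72/5 ≈ -14.400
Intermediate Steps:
u = -24
B(D, C) = -10 (B(D, C) = -6 - 4 = -10)
p(r, P) = -⅒ (p(r, P) = 1/(-5 - 5) = 1/(-10) = -⅒)
(u*(-6))*p(-4, B((3 - 4)², 4)) = -24*(-6)*(-⅒) = 144*(-⅒) = -72/5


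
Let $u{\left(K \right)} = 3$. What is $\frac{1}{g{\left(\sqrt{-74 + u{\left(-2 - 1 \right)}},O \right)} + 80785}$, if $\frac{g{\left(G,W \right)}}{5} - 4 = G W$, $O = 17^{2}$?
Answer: $\frac{16161}{1335539560} - \frac{289 i \sqrt{71}}{1335539560} \approx 1.2101 \cdot 10^{-5} - 1.8234 \cdot 10^{-6} i$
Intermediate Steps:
$O = 289$
$g{\left(G,W \right)} = 20 + 5 G W$
$\frac{1}{g{\left(\sqrt{-74 + u{\left(-2 - 1 \right)}},O \right)} + 80785} = \frac{1}{\left(20 + 5 \sqrt{-74 + 3} \cdot 289\right) + 80785} = \frac{1}{\left(20 + 5 \sqrt{-71} \cdot 289\right) + 80785} = \frac{1}{\left(20 + 5 i \sqrt{71} \cdot 289\right) + 80785} = \frac{1}{\left(20 + 1445 i \sqrt{71}\right) + 80785} = \frac{1}{80805 + 1445 i \sqrt{71}}$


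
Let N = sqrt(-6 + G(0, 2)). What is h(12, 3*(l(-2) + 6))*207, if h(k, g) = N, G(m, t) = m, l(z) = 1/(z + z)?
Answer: 207*I*sqrt(6) ≈ 507.04*I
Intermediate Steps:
l(z) = 1/(2*z)
N = I*sqrt(6) (N = sqrt(-6 + 0) = sqrt(-6) = I*sqrt(6) ≈ 2.4495*I)
h(k, g) = I*sqrt(6)
h(12, 3*(l(-2) + 6))*207 = (I*sqrt(6))*207 = 207*I*sqrt(6)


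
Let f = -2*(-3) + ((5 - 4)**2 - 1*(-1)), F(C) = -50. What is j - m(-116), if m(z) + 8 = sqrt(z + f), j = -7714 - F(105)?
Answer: -7656 - 6*I*sqrt(3) ≈ -7656.0 - 10.392*I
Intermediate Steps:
j = -7664 (j = -7714 - 1*(-50) = -7714 + 50 = -7664)
f = 8 (f = 6 + (1**2 + 1) = 6 + (1 + 1) = 6 + 2 = 8)
m(z) = -8 + sqrt(8 + z) (m(z) = -8 + sqrt(z + 8) = -8 + sqrt(8 + z))
j - m(-116) = -7664 - (-8 + sqrt(8 - 116)) = -7664 - (-8 + sqrt(-108)) = -7664 - (-8 + 6*I*sqrt(3)) = -7664 + (8 - 6*I*sqrt(3)) = -7656 - 6*I*sqrt(3)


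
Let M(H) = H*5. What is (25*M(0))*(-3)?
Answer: 0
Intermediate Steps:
M(H) = 5*H
(25*M(0))*(-3) = (25*(5*0))*(-3) = (25*0)*(-3) = 0*(-3) = 0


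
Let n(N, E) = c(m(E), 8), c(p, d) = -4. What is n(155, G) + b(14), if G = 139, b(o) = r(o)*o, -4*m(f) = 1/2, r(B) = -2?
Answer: -32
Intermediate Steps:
m(f) = -⅛ (m(f) = -1/(4*2) = -¼*½ = -⅛)
b(o) = -2*o
n(N, E) = -4
n(155, G) + b(14) = -4 - 2*14 = -4 - 28 = -32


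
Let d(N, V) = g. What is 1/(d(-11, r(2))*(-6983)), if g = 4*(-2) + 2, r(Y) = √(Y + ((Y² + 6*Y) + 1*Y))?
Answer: 1/41898 ≈ 2.3867e-5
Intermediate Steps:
r(Y) = √(Y² + 8*Y) (r(Y) = √(Y + ((Y² + 6*Y) + Y)) = √(Y + (Y² + 7*Y)) = √(Y² + 8*Y))
g = -6 (g = -8 + 2 = -6)
d(N, V) = -6
1/(d(-11, r(2))*(-6983)) = 1/(-6*(-6983)) = 1/41898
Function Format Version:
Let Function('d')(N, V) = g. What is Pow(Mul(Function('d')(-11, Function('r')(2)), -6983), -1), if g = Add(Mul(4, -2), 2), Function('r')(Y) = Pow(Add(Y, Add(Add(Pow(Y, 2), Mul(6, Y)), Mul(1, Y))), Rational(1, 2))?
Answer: Rational(1, 41898) ≈ 2.3867e-5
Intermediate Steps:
Function('r')(Y) = Pow(Add(Pow(Y, 2), Mul(8, Y)), Rational(1, 2)) (Function('r')(Y) = Pow(Add(Y, Add(Add(Pow(Y, 2), Mul(6, Y)), Y)), Rational(1, 2)) = Pow(Add(Y, Add(Pow(Y, 2), Mul(7, Y))), Rational(1, 2)) = Pow(Add(Pow(Y, 2), Mul(8, Y)), Rational(1, 2)))
g = -6 (g = Add(-8, 2) = -6)
Function('d')(N, V) = -6
Pow(Mul(Function('d')(-11, Function('r')(2)), -6983), -1) = Pow(Mul(-6, -6983), -1) = Pow(41898, -1) = Rational(1, 41898)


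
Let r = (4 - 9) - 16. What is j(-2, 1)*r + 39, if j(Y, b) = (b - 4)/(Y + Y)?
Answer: 93/4 ≈ 23.250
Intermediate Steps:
j(Y, b) = (-4 + b)/(2*Y) (j(Y, b) = (-4 + b)/((2*Y)) = (-4 + b)*(1/(2*Y)) = (-4 + b)/(2*Y))
r = -21 (r = -5 - 16 = -21)
j(-2, 1)*r + 39 = ((½)*(-4 + 1)/(-2))*(-21) + 39 = ((½)*(-½)*(-3))*(-21) + 39 = (¾)*(-21) + 39 = -63/4 + 39 = 93/4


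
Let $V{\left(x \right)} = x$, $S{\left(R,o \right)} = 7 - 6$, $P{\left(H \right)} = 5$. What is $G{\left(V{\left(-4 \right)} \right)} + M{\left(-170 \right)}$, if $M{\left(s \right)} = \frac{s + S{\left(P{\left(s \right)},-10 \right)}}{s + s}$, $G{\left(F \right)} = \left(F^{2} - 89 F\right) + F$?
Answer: $\frac{125289}{340} \approx 368.5$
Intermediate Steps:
$S{\left(R,o \right)} = 1$
$G{\left(F \right)} = F^{2} - 88 F$
$M{\left(s \right)} = \frac{1 + s}{2 s}$ ($M{\left(s \right)} = \frac{s + 1}{s + s} = \frac{1 + s}{2 s}$)
$G{\left(V{\left(-4 \right)} \right)} + M{\left(-170 \right)} = - 4 \left(-88 - 4\right) + \frac{1 - 170}{2 \left(-170\right)} = \left(-4\right) \left(-92\right) + \frac{1}{2} \left(- \frac{1}{170}\right) \left(-169\right) = 368 + \frac{169}{340} = \frac{125289}{340}$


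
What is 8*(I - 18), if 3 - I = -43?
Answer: 224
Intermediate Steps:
I = 46 (I = 3 - 1*(-43) = 3 + 43 = 46)
8*(I - 18) = 8*(46 - 18) = 8*28 = 224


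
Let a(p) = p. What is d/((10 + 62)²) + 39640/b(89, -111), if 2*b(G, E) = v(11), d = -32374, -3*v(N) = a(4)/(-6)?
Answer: 924705733/2592 ≈ 3.5675e+5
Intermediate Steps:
v(N) = 2/9 (v(N) = -4/(3*(-6)) = -4*(-1)/(3*6) = -⅓*(-⅔) = 2/9)
b(G, E) = ⅑ (b(G, E) = (½)*(2/9) = ⅑)
d/((10 + 62)²) + 39640/b(89, -111) = -32374/(10 + 62)² + 39640/(⅑) = -32374/(72²) + 39640*9 = -32374/5184 + 356760 = -32374*1/5184 + 356760 = -16187/2592 + 356760 = 924705733/2592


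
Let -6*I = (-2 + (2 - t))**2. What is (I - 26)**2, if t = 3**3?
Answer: 87025/4 ≈ 21756.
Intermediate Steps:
t = 27
I = -243/2 (I = -(-2 + (2 - 1*27))**2/6 = -(-2 + (2 - 27))**2/6 = -(-2 - 25)**2/6 = -1/6*(-27)**2 = -1/6*729 = -243/2 ≈ -121.50)
(I - 26)**2 = (-243/2 - 26)**2 = (-295/2)**2 = 87025/4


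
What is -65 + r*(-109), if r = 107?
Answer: -11728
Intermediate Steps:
-65 + r*(-109) = -65 + 107*(-109) = -65 - 11663 = -11728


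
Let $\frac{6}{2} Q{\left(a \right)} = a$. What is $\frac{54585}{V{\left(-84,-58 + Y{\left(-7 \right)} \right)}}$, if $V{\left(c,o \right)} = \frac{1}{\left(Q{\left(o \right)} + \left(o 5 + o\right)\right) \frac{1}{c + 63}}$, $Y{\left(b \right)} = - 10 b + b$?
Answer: $- \frac{576175}{7} \approx -82311.0$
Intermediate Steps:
$Y{\left(b \right)} = - 9 b$
$Q{\left(a \right)} = \frac{a}{3}$
$V{\left(c,o \right)} = \frac{3 \left(63 + c\right)}{19 o}$ ($V{\left(c,o \right)} = \frac{1}{\left(\frac{o}{3} + \left(o 5 + o\right)\right) \frac{1}{c + 63}} = \frac{1}{\left(\frac{o}{3} + \left(5 o + o\right)\right) \frac{1}{63 + c}} = \frac{1}{\left(\frac{o}{3} + 6 o\right) \frac{1}{63 + c}} = \frac{1}{\frac{19 o}{3} \frac{1}{63 + c}} = \frac{1}{\frac{19}{3} o \frac{1}{63 + c}} = \frac{3 \left(63 + c\right)}{19 o}$)
$\frac{54585}{V{\left(-84,-58 + Y{\left(-7 \right)} \right)}} = \frac{54585}{\frac{3}{19} \frac{1}{-58 - -63} \left(63 - 84\right)} = \frac{54585}{\frac{3}{19} \frac{1}{-58 + 63} \left(-21\right)} = \frac{54585}{\frac{3}{19} \cdot \frac{1}{5} \left(-21\right)} = \frac{54585}{- \frac{63}{95}} = 54585 \left(- \frac{95}{63}\right) = - \frac{576175}{7}$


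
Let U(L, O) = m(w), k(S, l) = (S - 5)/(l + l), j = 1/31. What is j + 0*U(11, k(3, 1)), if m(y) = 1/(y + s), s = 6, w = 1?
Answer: 1/31 ≈ 0.032258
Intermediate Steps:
j = 1/31 ≈ 0.032258
m(y) = 1/(6 + y) (m(y) = 1/(y + 6) = 1/(6 + y))
k(S, l) = (-5 + S)/(2*l) (k(S, l) = (-5 + S)/((2*l)) = (-5 + S)*(1/(2*l)) = (-5 + S)/(2*l))
U(L, O) = ⅐ (U(L, O) = 1/(6 + 1) = 1/7 = ⅐)
j + 0*U(11, k(3, 1)) = 1/31 + 0*(⅐) = 1/31 + 0 = 1/31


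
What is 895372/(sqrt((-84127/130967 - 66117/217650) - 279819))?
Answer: -4476860*I*sqrt(1010502174507766435348842)/2658752828086713 ≈ -1692.6*I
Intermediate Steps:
895372/(sqrt((-84127/130967 - 66117/217650) - 279819)) = 895372/(sqrt((-84127*1/130967 - 66117*1/217650) - 279819)) = 895372/(sqrt((-84127/130967 - 22039/72550) - 279819)) = 895372/(sqrt(-8989795563/9501655850 - 279819)) = 895372/(sqrt(-2658752828086713/9501655850)) = 895372/((I*sqrt(1010502174507766435348842)/1900331170)) = 895372*(-5*I*sqrt(1010502174507766435348842)/2658752828086713) = -4476860*I*sqrt(1010502174507766435348842)/2658752828086713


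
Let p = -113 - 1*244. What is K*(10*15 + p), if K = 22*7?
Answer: -31878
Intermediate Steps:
p = -357 (p = -113 - 244 = -357)
K = 154
K*(10*15 + p) = 154*(10*15 - 357) = 154*(150 - 357) = 154*(-207) = -31878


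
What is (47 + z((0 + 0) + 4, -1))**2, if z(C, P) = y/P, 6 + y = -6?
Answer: 3481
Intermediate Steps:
y = -12 (y = -6 - 6 = -12)
z(C, P) = -12/P
(47 + z((0 + 0) + 4, -1))**2 = (47 - 12/(-1))**2 = (47 - 12*(-1))**2 = (47 + 12)**2 = 59**2 = 3481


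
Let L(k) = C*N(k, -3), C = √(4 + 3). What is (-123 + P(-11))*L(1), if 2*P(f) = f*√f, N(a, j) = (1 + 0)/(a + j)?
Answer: √7*(246 + 11*I*√11)/4 ≈ 162.71 + 24.131*I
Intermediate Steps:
N(a, j) = 1/(a + j)
P(f) = f^(3/2)/2 (P(f) = (f*√f)/2 = f^(3/2)/2)
C = √7 ≈ 2.6458
L(k) = √7/(-3 + k) (L(k) = √7/(k - 3) = √7/(-3 + k))
(-123 + P(-11))*L(1) = (-123 + (-11)^(3/2)/2)*(√7/(-3 + 1)) = (-123 + (-11*I*√11)/2)*(√7/(-2)) = (-123 - 11*I*√11/2)*(√7*(-½)) = (-123 - 11*I*√11/2)*(-√7/2) = -√7*(-123 - 11*I*√11/2)/2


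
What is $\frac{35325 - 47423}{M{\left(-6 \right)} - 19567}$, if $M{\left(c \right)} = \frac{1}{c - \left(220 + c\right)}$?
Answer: $\frac{2661560}{4304741} \approx 0.61829$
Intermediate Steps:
$M{\left(c \right)} = - \frac{1}{220}$ ($M{\left(c \right)} = \frac{1}{-220} = - \frac{1}{220}$)
$\frac{35325 - 47423}{M{\left(-6 \right)} - 19567} = \frac{35325 - 47423}{- \frac{1}{220} - 19567} = - \frac{12098}{- \frac{4304741}{220}} = \left(-12098\right) \left(- \frac{220}{4304741}\right) = \frac{2661560}{4304741}$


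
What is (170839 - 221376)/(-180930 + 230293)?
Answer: -50537/49363 ≈ -1.0238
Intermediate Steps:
(170839 - 221376)/(-180930 + 230293) = -50537/49363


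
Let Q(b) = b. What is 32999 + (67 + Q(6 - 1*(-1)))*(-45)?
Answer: 29669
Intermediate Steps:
32999 + (67 + Q(6 - 1*(-1)))*(-45) = 32999 + (67 + (6 - 1*(-1)))*(-45) = 32999 + (67 + (6 + 1))*(-45) = 32999 + (67 + 7)*(-45) = 32999 + 74*(-45) = 32999 - 3330 = 29669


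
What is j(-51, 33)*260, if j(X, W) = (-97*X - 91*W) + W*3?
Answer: 531180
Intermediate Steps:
j(X, W) = -97*X - 88*W (j(X, W) = (-97*X - 91*W) + 3*W = -97*X - 88*W)
j(-51, 33)*260 = (-97*(-51) - 88*33)*260 = (4947 - 2904)*260 = 2043*260 = 531180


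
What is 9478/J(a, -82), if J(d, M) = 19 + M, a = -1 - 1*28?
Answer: -1354/9 ≈ -150.44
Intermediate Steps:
a = -29 (a = -1 - 28 = -29)
9478/J(a, -82) = 9478/(19 - 82) = 9478/(-63) = 9478*(-1/63) = -1354/9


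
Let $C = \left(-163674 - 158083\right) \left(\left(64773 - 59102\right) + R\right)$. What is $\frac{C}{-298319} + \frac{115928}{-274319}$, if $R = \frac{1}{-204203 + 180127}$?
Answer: $\frac{12050300150707442153}{1970249101565836} \approx 6116.1$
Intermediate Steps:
$R = - \frac{1}{24076}$ ($R = \frac{1}{-24076} = - \frac{1}{24076} \approx -4.1535 \cdot 10^{-5}$)
$C = - \frac{43931090386215}{24076}$ ($C = \left(-163674 - 158083\right) \left(\left(64773 - 59102\right) - \frac{1}{24076}\right) = - 321757 \left(5671 - \frac{1}{24076}\right) = \left(-321757\right) \frac{136534995}{24076} = - \frac{43931090386215}{24076} \approx -1.8247 \cdot 10^{9}$)
$\frac{C}{-298319} + \frac{115928}{-274319} = - \frac{43931090386215}{24076 \left(-298319\right)} + \frac{115928}{-274319} = \left(- \frac{43931090386215}{24076}\right) \left(- \frac{1}{298319}\right) + 115928 \left(- \frac{1}{274319}\right) = \frac{43931090386215}{7182328244} - \frac{115928}{274319} = \frac{12050300150707442153}{1970249101565836}$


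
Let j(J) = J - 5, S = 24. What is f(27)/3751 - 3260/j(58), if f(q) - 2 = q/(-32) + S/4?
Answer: -391292183/6361696 ≈ -61.508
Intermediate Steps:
j(J) = -5 + J
f(q) = 8 - q/32 (f(q) = 2 + (q/(-32) + 24/4) = 2 + (q*(-1/32) + 24*(¼)) = 2 + (-q/32 + 6) = 2 + (6 - q/32) = 8 - q/32)
f(27)/3751 - 3260/j(58) = (8 - 1/32*27)/3751 - 3260/(-5 + 58) = (8 - 27/32)*(1/3751) - 3260/53 = (229/32)*(1/3751) - 3260*1/53 = 229/120032 - 3260/53 = -391292183/6361696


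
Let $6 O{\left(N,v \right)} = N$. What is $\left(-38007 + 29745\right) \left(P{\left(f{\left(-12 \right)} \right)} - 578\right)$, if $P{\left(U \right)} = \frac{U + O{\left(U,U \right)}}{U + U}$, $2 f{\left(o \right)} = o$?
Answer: $\frac{9541233}{2} \approx 4.7706 \cdot 10^{6}$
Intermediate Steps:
$f{\left(o \right)} = \frac{o}{2}$
$O{\left(N,v \right)} = \frac{N}{6}$
$P{\left(U \right)} = \frac{7}{12}$ ($P{\left(U \right)} = \frac{U + \frac{U}{6}}{U + U} = \frac{\frac{7}{6} U}{2 U} = \frac{7 U}{6} \frac{1}{2 U} = \frac{7}{12}$)
$\left(-38007 + 29745\right) \left(P{\left(f{\left(-12 \right)} \right)} - 578\right) = \left(-38007 + 29745\right) \left(\frac{7}{12} - 578\right) = \left(-8262\right) \left(- \frac{6929}{12}\right) = \frac{9541233}{2}$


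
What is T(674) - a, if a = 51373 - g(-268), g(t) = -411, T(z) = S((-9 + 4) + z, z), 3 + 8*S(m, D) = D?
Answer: -413601/8 ≈ -51700.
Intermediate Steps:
S(m, D) = -3/8 + D/8
T(z) = -3/8 + z/8
a = 51784 (a = 51373 - 1*(-411) = 51373 + 411 = 51784)
T(674) - a = (-3/8 + (⅛)*674) - 1*51784 = (-3/8 + 337/4) - 51784 = 671/8 - 51784 = -413601/8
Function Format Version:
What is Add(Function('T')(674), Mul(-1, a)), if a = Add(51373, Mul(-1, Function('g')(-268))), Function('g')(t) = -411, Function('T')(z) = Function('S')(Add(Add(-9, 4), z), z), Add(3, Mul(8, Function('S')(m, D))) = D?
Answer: Rational(-413601, 8) ≈ -51700.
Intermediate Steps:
Function('S')(m, D) = Add(Rational(-3, 8), Mul(Rational(1, 8), D))
Function('T')(z) = Add(Rational(-3, 8), Mul(Rational(1, 8), z))
a = 51784 (a = Add(51373, Mul(-1, -411)) = Add(51373, 411) = 51784)
Add(Function('T')(674), Mul(-1, a)) = Add(Add(Rational(-3, 8), Mul(Rational(1, 8), 674)), Mul(-1, 51784)) = Add(Add(Rational(-3, 8), Rational(337, 4)), -51784) = Add(Rational(671, 8), -51784) = Rational(-413601, 8)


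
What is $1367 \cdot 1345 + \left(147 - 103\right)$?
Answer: $1838659$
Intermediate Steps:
$1367 \cdot 1345 + \left(147 - 103\right) = 1838615 + \left(147 - 103\right) = 1838615 + 44 = 1838659$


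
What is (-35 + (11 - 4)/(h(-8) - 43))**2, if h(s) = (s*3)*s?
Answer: 27123264/22201 ≈ 1221.7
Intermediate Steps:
h(s) = 3*s**2 (h(s) = (3*s)*s = 3*s**2)
(-35 + (11 - 4)/(h(-8) - 43))**2 = (-35 + (11 - 4)/(3*(-8)**2 - 43))**2 = (-35 + 7/(3*64 - 43))**2 = (-35 + 7/(192 - 43))**2 = (-35 + 7/149)**2 = (-5208/149)**2 = 27123264/22201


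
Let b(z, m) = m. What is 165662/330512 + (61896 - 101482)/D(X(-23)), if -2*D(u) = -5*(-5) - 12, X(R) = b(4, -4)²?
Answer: 143788185/23608 ≈ 6090.7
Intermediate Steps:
X(R) = 16 (X(R) = (-4)² = 16)
D(u) = -13/2 (D(u) = -(-5*(-5) - 12)/2 = -(25 - 12)/2 = -½*13 = -13/2)
165662/330512 + (61896 - 101482)/D(X(-23)) = 165662/330512 + (61896 - 101482)/(-13/2) = 165662*(1/330512) - 39586*(-2/13) = 11833/23608 + 79172/13 = 143788185/23608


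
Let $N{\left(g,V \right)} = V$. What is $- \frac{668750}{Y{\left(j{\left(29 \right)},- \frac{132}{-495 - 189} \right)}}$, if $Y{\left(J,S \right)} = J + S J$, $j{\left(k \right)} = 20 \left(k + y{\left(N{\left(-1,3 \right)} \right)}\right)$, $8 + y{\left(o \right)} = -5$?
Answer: $- \frac{3811875}{2176} \approx -1751.8$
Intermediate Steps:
$y{\left(o \right)} = -13$ ($y{\left(o \right)} = -8 - 5 = -13$)
$j{\left(k \right)} = -260 + 20 k$ ($j{\left(k \right)} = 20 \left(k - 13\right) = 20 \left(-13 + k\right) = -260 + 20 k$)
$Y{\left(J,S \right)} = J + J S$
$- \frac{668750}{Y{\left(j{\left(29 \right)},- \frac{132}{-495 - 189} \right)}} = - \frac{668750}{\left(-260 + 20 \cdot 29\right) \left(1 - \frac{132}{-495 - 189}\right)} = - \frac{668750}{\left(-260 + 580\right) \left(1 - \frac{132}{-684}\right)} = - \frac{668750}{320 \left(1 - - \frac{11}{57}\right)} = - \frac{668750}{320 \left(1 + \frac{11}{57}\right)} = - \frac{668750}{320 \cdot \frac{68}{57}} = - \frac{668750}{\frac{21760}{57}} = \left(-668750\right) \frac{57}{21760} = - \frac{3811875}{2176}$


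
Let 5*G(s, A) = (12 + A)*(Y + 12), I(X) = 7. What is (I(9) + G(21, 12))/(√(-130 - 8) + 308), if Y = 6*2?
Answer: 94094/237505 - 611*I*√138/475010 ≈ 0.39618 - 0.01511*I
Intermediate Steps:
Y = 12
G(s, A) = 288/5 + 24*A/5 (G(s, A) = ((12 + A)*(12 + 12))/5 = ((12 + A)*24)/5 = (288 + 24*A)/5 = 288/5 + 24*A/5)
(I(9) + G(21, 12))/(√(-130 - 8) + 308) = (7 + (288/5 + (24/5)*12))/(√(-130 - 8) + 308) = (7 + (288/5 + 288/5))/(√(-138) + 308) = (7 + 576/5)/(I*√138 + 308) = 611/(5*(308 + I*√138))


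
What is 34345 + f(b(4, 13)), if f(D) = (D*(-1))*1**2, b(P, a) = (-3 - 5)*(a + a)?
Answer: 34553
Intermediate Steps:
b(P, a) = -16*a
f(D) = -D (f(D) = -D*1 = -D)
34345 + f(b(4, 13)) = 34345 - (-16)*13 = 34345 - 1*(-208) = 34345 + 208 = 34553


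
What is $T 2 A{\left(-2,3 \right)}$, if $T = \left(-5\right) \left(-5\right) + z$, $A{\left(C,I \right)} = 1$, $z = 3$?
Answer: $56$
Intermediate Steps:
$T = 28$ ($T = \left(-5\right) \left(-5\right) + 3 = 25 + 3 = 28$)
$T 2 A{\left(-2,3 \right)} = 28 \cdot 2 \cdot 1 = 56 \cdot 1 = 56$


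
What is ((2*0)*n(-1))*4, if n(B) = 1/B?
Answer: 0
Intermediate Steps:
((2*0)*n(-1))*4 = ((2*0)/(-1))*4 = (0*(-1))*4 = 0*4 = 0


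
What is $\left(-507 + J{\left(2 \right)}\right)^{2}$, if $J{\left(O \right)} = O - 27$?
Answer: $283024$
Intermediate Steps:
$J{\left(O \right)} = -27 + O$ ($J{\left(O \right)} = O - 27 = -27 + O$)
$\left(-507 + J{\left(2 \right)}\right)^{2} = \left(-507 + \left(-27 + 2\right)\right)^{2} = \left(-507 - 25\right)^{2} = \left(-532\right)^{2} = 283024$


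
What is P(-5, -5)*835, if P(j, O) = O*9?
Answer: -37575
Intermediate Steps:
P(j, O) = 9*O
P(-5, -5)*835 = (9*(-5))*835 = -45*835 = -37575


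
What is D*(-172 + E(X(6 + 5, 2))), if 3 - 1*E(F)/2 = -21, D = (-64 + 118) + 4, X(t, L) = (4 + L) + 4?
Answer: -7192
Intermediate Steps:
X(t, L) = 8 + L
D = 58 (D = 54 + 4 = 58)
E(F) = 48 (E(F) = 6 - 2*(-21) = 6 + 42 = 48)
D*(-172 + E(X(6 + 5, 2))) = 58*(-172 + 48) = 58*(-124) = -7192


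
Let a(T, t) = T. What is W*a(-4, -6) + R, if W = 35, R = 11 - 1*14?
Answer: -143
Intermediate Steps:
R = -3 (R = 11 - 14 = -3)
W*a(-4, -6) + R = 35*(-4) - 3 = -140 - 3 = -143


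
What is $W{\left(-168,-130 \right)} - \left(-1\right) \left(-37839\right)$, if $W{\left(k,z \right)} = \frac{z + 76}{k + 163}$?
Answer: $- \frac{189141}{5} \approx -37828.0$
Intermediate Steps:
$W{\left(k,z \right)} = \frac{76 + z}{163 + k}$
$W{\left(-168,-130 \right)} - \left(-1\right) \left(-37839\right) = \frac{76 - 130}{163 - 168} - \left(-1\right) \left(-37839\right) = \frac{1}{-5} \left(-54\right) - 37839 = \left(- \frac{1}{5}\right) \left(-54\right) - 37839 = \frac{54}{5} - 37839 = - \frac{189141}{5}$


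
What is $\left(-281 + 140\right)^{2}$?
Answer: $19881$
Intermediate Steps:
$\left(-281 + 140\right)^{2} = \left(-141\right)^{2} = 19881$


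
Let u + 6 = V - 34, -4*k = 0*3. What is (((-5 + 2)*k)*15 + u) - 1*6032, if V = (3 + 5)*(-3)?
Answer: -6096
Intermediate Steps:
k = 0 (k = -0*3 = -¼*0 = 0)
V = -24 (V = 8*(-3) = -24)
u = -64 (u = -6 + (-24 - 34) = -6 - 58 = -64)
(((-5 + 2)*k)*15 + u) - 1*6032 = (((-5 + 2)*0)*15 - 64) - 1*6032 = (-3*0*15 - 64) - 6032 = (0*15 - 64) - 6032 = (0 - 64) - 6032 = -64 - 6032 = -6096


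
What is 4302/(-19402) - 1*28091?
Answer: -272512942/9701 ≈ -28091.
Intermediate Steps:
4302/(-19402) - 1*28091 = 4302*(-1/19402) - 28091 = -2151/9701 - 28091 = -272512942/9701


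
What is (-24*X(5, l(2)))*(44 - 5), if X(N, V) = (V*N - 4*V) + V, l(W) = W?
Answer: -3744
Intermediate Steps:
X(N, V) = -3*V + N*V (X(N, V) = (N*V - 4*V) + V = (-4*V + N*V) + V = -3*V + N*V)
(-24*X(5, l(2)))*(44 - 5) = (-48*(-3 + 5))*(44 - 5) = -48*2*39 = -24*4*39 = -96*39 = -3744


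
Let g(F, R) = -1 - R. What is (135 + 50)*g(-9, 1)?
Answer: -370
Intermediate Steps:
(135 + 50)*g(-9, 1) = (135 + 50)*(-1 - 1*1) = 185*(-1 - 1) = 185*(-2) = -370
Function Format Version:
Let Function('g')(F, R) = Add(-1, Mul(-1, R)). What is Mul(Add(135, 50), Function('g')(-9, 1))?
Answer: -370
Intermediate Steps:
Mul(Add(135, 50), Function('g')(-9, 1)) = Mul(Add(135, 50), Add(-1, Mul(-1, 1))) = Mul(185, Add(-1, -1)) = Mul(185, -2) = -370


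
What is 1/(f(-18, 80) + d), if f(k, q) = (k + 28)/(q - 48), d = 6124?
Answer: 16/97989 ≈ 0.00016328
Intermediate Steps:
f(k, q) = (28 + k)/(-48 + q)
1/(f(-18, 80) + d) = 1/((28 - 18)/(-48 + 80) + 6124) = 1/(10/32 + 6124) = 1/((1/32)*10 + 6124) = 1/(5/16 + 6124) = 1/(97989/16) = 16/97989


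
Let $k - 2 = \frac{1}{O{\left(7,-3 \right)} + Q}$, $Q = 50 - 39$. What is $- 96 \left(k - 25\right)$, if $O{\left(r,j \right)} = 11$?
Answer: $\frac{24240}{11} \approx 2203.6$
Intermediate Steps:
$Q = 11$ ($Q = 50 - 39 = 11$)
$k = \frac{45}{22}$ ($k = 2 + \frac{1}{11 + 11} = 2 + \frac{1}{22} = \frac{45}{22} \approx 2.0455$)
$- 96 \left(k - 25\right) = - 96 \left(\frac{45}{22} - 25\right) = \left(-96\right) \left(- \frac{505}{22}\right) = \frac{24240}{11}$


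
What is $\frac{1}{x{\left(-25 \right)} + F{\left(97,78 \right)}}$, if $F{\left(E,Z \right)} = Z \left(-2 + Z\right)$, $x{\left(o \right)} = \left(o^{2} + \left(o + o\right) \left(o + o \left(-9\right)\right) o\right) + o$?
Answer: $\frac{1}{256528} \approx 3.8982 \cdot 10^{-6}$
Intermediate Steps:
$x{\left(o \right)} = o + o^{2} - 16 o^{3}$ ($x{\left(o \right)} = \left(o^{2} + 2 o \left(o - 9 o\right) o\right) + o = \left(o^{2} + 2 o \left(- 8 o\right) o\right) + o = \left(o^{2} + - 16 o^{2} o\right) + o = \left(o^{2} - 16 o^{3}\right) + o = o + o^{2} - 16 o^{3}$)
$\frac{1}{x{\left(-25 \right)} + F{\left(97,78 \right)}} = \frac{1}{- 25 \left(1 - 25 - 16 \left(-25\right)^{2}\right) + 78 \left(-2 + 78\right)} = \frac{1}{- 25 \left(1 - 25 - 10000\right) + 78 \cdot 76} = \frac{1}{- 25 \left(1 - 25 - 10000\right) + 5928} = \frac{1}{\left(-25\right) \left(-10024\right) + 5928} = \frac{1}{250600 + 5928} = \frac{1}{256528}$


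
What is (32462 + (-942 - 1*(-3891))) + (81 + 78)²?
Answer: 60692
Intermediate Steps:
(32462 + (-942 - 1*(-3891))) + (81 + 78)² = (32462 + (-942 + 3891)) + 159² = (32462 + 2949) + 25281 = 35411 + 25281 = 60692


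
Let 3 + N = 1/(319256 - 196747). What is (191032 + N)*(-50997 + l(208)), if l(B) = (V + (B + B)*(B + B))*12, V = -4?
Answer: 47405286355944774/122509 ≈ 3.8695e+11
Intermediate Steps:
N = -367526/122509 (N = -3 + 1/(319256 - 196747) = -3 + 1/122509 = -367526/122509 ≈ -3.0000)
l(B) = -48 + 48*B² (l(B) = (-4 + (B + B)*(B + B))*12 = (-4 + (2*B)*(2*B))*12 = (-4 + 4*B²)*12 = -48 + 48*B²)
(191032 + N)*(-50997 + l(208)) = (191032 - 367526/122509)*(-50997 + (-48 + 48*208²)) = 23402771762*(-50997 + (-48 + 48*43264))/122509 = 23402771762*(-50997 + (-48 + 2076672))/122509 = 23402771762*(-50997 + 2076624)/122509 = (23402771762/122509)*2025627 = 47405286355944774/122509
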